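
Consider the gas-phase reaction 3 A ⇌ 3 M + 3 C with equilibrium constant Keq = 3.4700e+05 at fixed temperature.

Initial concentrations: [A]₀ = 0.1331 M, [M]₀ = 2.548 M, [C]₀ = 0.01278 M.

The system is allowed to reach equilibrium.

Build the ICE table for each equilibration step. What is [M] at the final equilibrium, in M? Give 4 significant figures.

Q₀ = 0.01464 vs Keq = 3.4700e+05 ⇒ Q<K, forward
Step 1:
                   A          M          C
  init        0.1331      2.548    0.01278
  Δ          -0.1277     0.1277     0.1277
  eq        0.005351      2.676     0.1405
  solve Keq expr → x = 0.04258; check Q = 3.4700e+05

[M]_eq = 2.676 M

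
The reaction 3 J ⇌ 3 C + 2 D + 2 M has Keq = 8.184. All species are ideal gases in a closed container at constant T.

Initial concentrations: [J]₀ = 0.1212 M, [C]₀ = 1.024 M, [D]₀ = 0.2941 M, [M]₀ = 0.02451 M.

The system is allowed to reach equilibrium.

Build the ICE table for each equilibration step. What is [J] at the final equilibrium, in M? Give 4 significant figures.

[J]_eq = 0.04708 M

Q₀ = 0.03134 vs Keq = 8.184 ⇒ Q<K, forward
Step 1:
                    J           C           D           M
  I            0.1212       1.024      0.2941     0.02451
  C          -0.07412     0.07412     0.04941     0.04941
  E           0.04708       1.098      0.3435     0.07392
  solve Keq expr → x = 0.02471; check Q = 8.184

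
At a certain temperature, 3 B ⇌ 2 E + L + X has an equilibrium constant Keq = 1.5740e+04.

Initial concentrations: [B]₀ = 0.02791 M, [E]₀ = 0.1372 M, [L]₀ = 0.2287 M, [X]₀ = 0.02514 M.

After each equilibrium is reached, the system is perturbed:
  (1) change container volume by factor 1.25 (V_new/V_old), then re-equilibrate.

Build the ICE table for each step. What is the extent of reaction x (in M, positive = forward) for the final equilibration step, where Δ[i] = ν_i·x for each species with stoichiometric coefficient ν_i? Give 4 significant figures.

Q₀ = 4.978 vs Keq = 1.5740e+04 ⇒ Q<K, forward
Step 1:
                  B         E         L         X
  init      0.02791    0.1372    0.2287   0.02514
  Δ        -0.02562   0.01708  0.008538  0.008538
  eq       0.002295    0.1543    0.2372   0.03368
  solve Keq expr → x = 0.008538; check Q = 1.5740e+04
Then change container volume by factor 1.25 (V_new/V_old).
Step 2:
                  B         E         L         X
  init     0.001836    0.1234    0.1898   0.02694
  Δ       -1.2975e-04 8.6500e-05 4.3250e-05 4.3250e-05
  eq       0.001706    0.1235    0.1898   0.02699
  solve Keq expr → x = 4.3250e-05; check Q = 1.5740e+04

x = 4.3250e-05 M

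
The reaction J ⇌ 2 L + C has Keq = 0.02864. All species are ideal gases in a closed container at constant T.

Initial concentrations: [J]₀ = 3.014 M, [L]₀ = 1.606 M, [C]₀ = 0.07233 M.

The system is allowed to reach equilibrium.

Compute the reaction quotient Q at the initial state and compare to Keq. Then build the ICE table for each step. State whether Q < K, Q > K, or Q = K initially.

Q₀ = 0.0619 vs Keq = 0.02864 ⇒ Q>K, reverse
Step 1:
                  J         L         C
  init        3.014     1.606   0.07233
  Δ         0.03529  -0.07057  -0.03529
  eq          3.049     1.535   0.03704
  solve Keq expr → x = -0.03529; check Q = 0.02864

Q₀ = 0.0619; Q > K (proceeds reverse)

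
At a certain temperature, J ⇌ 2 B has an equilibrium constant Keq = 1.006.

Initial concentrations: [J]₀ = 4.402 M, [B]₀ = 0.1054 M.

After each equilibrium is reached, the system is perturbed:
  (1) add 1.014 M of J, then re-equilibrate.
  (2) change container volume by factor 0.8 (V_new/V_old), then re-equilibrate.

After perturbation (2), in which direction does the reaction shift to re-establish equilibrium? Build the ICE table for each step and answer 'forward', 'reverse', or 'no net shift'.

Q₀ = 0.002524 vs Keq = 1.006 ⇒ Q<K, forward
Step 1:
                   J          B
  Initial      4.402     0.1054
  Change     -0.8875      1.775
  Equil        3.515       1.88
  solve Keq expr → x = 0.8875; check Q = 1.006
Then add 1.014 M of J.
Step 2:
                   J          B
  Initial      4.529       1.88
  Change     -0.1136     0.2271
  Equil        4.415      2.107
  solve Keq expr → x = 0.1136; check Q = 1.006
Then change container volume by factor 0.8 (V_new/V_old).
Step 3:
                   J          B
  Initial      5.519      2.634
  Change      0.1257    -0.2514
  Equil        5.644      2.383
  solve Keq expr → x = -0.1257; check Q = 1.006

Direction: reverse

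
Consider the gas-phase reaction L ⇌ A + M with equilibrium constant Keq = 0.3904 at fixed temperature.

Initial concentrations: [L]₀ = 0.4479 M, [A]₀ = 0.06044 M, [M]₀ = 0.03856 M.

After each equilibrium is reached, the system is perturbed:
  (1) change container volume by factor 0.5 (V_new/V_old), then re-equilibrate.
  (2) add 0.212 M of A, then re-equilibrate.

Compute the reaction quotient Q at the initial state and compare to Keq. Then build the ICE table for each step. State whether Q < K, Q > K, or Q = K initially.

Q₀ = 0.005203 vs Keq = 0.3904 ⇒ Q<K, forward
Step 1:
                    L           A           M
  I            0.4479     0.06044     0.03856
  C           -0.2374      0.2374      0.2374
  E            0.2105      0.2978      0.2759
  solve Keq expr → x = 0.2374; check Q = 0.3904
Then change container volume by factor 0.5 (V_new/V_old).
Step 2:
                    L           A           M
  I             0.421      0.5957      0.5519
  C            0.1156     -0.1156     -0.1156
  E            0.5366      0.4801      0.4363
  solve Keq expr → x = -0.1156; check Q = 0.3904
Then add 0.212 M of A.
Step 3:
                    L           A           M
  I            0.5366      0.6921      0.4363
  C           0.06356    -0.06356    -0.06356
  E            0.6001      0.6285      0.3728
  solve Keq expr → x = -0.06356; check Q = 0.3904

Q₀ = 0.005203; Q < K (proceeds forward)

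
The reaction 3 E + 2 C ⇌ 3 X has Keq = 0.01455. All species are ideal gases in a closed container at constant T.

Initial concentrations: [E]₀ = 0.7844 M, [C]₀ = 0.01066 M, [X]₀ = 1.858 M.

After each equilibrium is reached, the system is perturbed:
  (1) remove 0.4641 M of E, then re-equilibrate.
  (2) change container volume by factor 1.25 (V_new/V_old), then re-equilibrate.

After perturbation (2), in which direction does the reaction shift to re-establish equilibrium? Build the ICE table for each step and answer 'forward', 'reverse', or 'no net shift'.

Q₀ = 1.1695e+05 vs Keq = 0.01455 ⇒ Q>K, reverse
Step 1:
                   E          C          X
  init        0.7844    0.01066      1.858
  Δ            1.363     0.9084     -1.363
  eq           2.147      0.919     0.4954
  solve Keq expr → x = -0.4542; check Q = 0.01455
Then remove 0.4641 M of E.
Step 2:
                   E          C          X
  init         1.683      0.919     0.4954
  Δ          0.07515     0.0501   -0.07515
  eq           1.758     0.9691     0.4203
  solve Keq expr → x = -0.02505; check Q = 0.01455
Then change container volume by factor 1.25 (V_new/V_old).
Step 3:
                   E          C          X
  init         1.406     0.7753     0.3362
  Δ          0.03379    0.02253   -0.03379
  eq            1.44     0.7978     0.3024
  solve Keq expr → x = -0.01126; check Q = 0.01455

Direction: reverse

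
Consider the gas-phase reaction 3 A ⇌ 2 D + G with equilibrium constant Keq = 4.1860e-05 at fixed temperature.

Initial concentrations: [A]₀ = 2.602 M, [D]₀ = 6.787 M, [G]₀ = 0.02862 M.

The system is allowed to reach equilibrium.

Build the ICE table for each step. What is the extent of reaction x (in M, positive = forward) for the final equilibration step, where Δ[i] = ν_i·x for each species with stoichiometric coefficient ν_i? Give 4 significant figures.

x = -0.0286 M

Q₀ = 0.07483 vs Keq = 4.1860e-05 ⇒ Q>K, reverse
Step 1:
                   A          D          G
  Initial      2.602      6.787    0.02862
  Change     0.08581    -0.0572    -0.0286
  Equil        2.688       6.73 1.7947e-05
  solve Keq expr → x = -0.0286; check Q = 4.1860e-05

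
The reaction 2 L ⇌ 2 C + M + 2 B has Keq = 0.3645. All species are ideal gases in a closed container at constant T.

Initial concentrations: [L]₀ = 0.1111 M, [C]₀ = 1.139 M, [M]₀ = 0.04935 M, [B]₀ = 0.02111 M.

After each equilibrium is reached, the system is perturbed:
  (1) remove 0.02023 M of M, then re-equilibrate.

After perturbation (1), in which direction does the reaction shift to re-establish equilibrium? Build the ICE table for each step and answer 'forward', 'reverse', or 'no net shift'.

Direction: forward

Q₀ = 0.002311 vs Keq = 0.3645 ⇒ Q<K, forward
Step 1:
                   L          C          M          B
  Initial     0.1111      1.139    0.04935    0.02111
  Change    -0.06328    0.06328    0.03164    0.06328
  Equil      0.04782      1.202    0.08099    0.08439
  solve Keq expr → x = 0.03164; check Q = 0.3645
Then remove 0.02023 M of M.
Step 2:
                   L          C          M          B
  Initial    0.04782      1.202    0.06076    0.08439
  Change   -0.003756   0.003756   0.001878   0.003756
  Equil      0.04407      1.206    0.06264    0.08814
  solve Keq expr → x = 0.001878; check Q = 0.3645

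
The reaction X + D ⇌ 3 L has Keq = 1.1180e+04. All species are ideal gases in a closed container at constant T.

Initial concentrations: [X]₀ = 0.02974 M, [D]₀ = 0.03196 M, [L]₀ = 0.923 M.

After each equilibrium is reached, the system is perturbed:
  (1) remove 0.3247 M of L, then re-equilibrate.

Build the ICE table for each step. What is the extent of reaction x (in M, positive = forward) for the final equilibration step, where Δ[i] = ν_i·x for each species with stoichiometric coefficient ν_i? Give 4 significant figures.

Q₀ = 827.3 vs Keq = 1.1180e+04 ⇒ Q<K, forward
Step 1:
                   X          D          L
  I          0.02974    0.03196      0.923
  C          -0.0215    -0.0215    0.06451
  E         0.008237    0.01046     0.9875
  solve Keq expr → x = 0.0215; check Q = 1.1180e+04
Then remove 0.3247 M of L.
Step 2:
                   X          D          L
  I         0.008237    0.01046     0.6628
  C        -0.003989  -0.003989    0.01197
  E         0.004248   0.006468     0.6748
  solve Keq expr → x = 0.003989; check Q = 1.1180e+04

x = 0.003989 M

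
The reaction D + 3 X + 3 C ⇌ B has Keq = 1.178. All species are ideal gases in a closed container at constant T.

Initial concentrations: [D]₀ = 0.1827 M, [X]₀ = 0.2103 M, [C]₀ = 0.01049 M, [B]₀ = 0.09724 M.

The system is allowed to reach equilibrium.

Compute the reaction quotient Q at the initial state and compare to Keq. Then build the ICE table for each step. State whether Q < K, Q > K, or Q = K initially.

Q₀ = 4.9575e+07; Q > K (proceeds reverse)

Q₀ = 4.9575e+07 vs Keq = 1.178 ⇒ Q>K, reverse
Step 1:
                  D         X         C         B
  init       0.1827    0.2103   0.01049   0.09724
  Δ         0.09615    0.2885    0.2885  -0.09615
  eq         0.2789    0.4988    0.2989  0.001089
  solve Keq expr → x = -0.09615; check Q = 1.178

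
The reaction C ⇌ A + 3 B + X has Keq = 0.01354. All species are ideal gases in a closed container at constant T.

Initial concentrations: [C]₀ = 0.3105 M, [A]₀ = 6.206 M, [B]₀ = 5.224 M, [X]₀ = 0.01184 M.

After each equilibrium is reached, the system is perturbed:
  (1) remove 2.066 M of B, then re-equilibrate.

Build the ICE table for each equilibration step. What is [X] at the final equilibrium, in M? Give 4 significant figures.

Q₀ = 33.74 vs Keq = 0.01354 ⇒ Q>K, reverse
Step 1:
                    C           A           B           X
  init         0.3105       6.206       5.224     0.01184
  Δ           0.01183    -0.01183     -0.0355    -0.01183
  eq           0.3223       6.194       5.188  5.0445e-06
  solve Keq expr → x = -0.01183; check Q = 0.01354
Then remove 2.066 M of B.
Step 2:
                    C           A           B           X
  init         0.3223       6.194       3.122  5.0445e-06
  Δ       -1.8097e-05  1.8097e-05  5.4291e-05  1.8097e-05
  eq           0.3223       6.194       3.123  2.3141e-05
  solve Keq expr → x = 1.8097e-05; check Q = 0.01354

[X]_eq = 2.3141e-05 M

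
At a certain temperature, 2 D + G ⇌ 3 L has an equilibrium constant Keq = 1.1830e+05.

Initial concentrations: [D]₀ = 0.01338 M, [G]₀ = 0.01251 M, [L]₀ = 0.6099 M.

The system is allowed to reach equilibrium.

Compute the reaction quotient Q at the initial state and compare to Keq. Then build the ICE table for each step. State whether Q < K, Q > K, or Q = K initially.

Q₀ = 1.0130e+05 vs Keq = 1.1830e+05 ⇒ Q<K, forward
Step 1:
                   D          G          L
  I          0.01338    0.01251     0.6099
  C       -7.6840e-04 -3.8420e-04   0.001153
  E          0.01261    0.01213     0.6111
  solve Keq expr → x = 3.8420e-04; check Q = 1.1830e+05

Q₀ = 1.0130e+05; Q < K (proceeds forward)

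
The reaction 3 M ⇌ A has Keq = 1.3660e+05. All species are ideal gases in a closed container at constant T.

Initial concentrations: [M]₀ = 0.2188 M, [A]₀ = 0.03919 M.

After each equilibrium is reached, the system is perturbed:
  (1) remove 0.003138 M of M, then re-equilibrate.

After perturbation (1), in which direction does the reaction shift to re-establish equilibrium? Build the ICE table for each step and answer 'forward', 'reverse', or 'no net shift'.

Direction: reverse

Q₀ = 3.741 vs Keq = 1.3660e+05 ⇒ Q<K, forward
Step 1:
                   M          A
  init        0.2188    0.03919
  Δ          -0.2095    0.06984
  eq        0.009276      0.109
  solve Keq expr → x = 0.06984; check Q = 1.3660e+05
Then remove 0.003138 M of M.
Step 2:
                   M          A
  init      0.006138      0.109
  Δ         0.003109  -0.001036
  eq        0.009247      0.108
  solve Keq expr → x = -0.001036; check Q = 1.3660e+05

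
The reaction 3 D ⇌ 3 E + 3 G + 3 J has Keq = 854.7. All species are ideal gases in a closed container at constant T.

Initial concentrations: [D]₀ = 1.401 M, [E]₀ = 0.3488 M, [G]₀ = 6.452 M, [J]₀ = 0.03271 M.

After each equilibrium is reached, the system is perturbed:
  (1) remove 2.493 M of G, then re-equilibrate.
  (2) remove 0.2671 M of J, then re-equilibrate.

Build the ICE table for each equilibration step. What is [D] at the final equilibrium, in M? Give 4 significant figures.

[D]_eq = 0.465 M

Q₀ = 1.4506e-04 vs Keq = 854.7 ⇒ Q<K, forward
Step 1:
                  D         E         G         J
  init        1.401    0.3488     6.452   0.03271
  Δ         -0.7493    0.7493    0.7493    0.7493
  eq         0.6517     1.098     7.201     0.782
  solve Keq expr → x = 0.2498; check Q = 854.7
Then remove 2.493 M of G.
Step 2:
                  D         E         G         J
  init       0.6517     1.098     4.708     0.782
  Δ         -0.1075    0.1075    0.1075    0.1075
  eq         0.5442     1.206     4.816    0.8895
  solve Keq expr → x = 0.03582; check Q = 854.7
Then remove 0.2671 M of J.
Step 3:
                  D         E         G         J
  init       0.5442     1.206     4.816    0.6224
  Δ        -0.07922   0.07922   0.07922   0.07922
  eq          0.465     1.285     4.895    0.7016
  solve Keq expr → x = 0.02641; check Q = 854.7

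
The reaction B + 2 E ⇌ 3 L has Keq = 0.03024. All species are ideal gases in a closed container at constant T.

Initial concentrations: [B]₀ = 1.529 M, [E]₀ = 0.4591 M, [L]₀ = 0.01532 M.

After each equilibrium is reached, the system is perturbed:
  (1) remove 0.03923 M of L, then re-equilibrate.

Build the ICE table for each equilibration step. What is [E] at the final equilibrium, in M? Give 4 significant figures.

[E]_eq = 0.3304 M

Q₀ = 1.1157e-05 vs Keq = 0.03024 ⇒ Q<K, forward
Step 1:
                   B          E          L
  I            1.529     0.4591    0.01532
  C         -0.05378    -0.1076     0.1613
  E            1.475     0.3515     0.1767
  solve Keq expr → x = 0.05378; check Q = 0.03024
Then remove 0.03923 M of L.
Step 2:
                   B          E          L
  I            1.475     0.3515     0.1374
  C         -0.01056   -0.02112    0.03168
  E            1.465     0.3304     0.1691
  solve Keq expr → x = 0.01056; check Q = 0.03024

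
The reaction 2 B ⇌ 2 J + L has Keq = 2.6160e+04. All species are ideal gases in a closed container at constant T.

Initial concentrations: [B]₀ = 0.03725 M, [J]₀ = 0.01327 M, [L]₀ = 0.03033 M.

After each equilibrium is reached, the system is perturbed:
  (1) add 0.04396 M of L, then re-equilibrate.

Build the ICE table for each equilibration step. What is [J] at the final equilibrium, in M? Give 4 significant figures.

[J]_eq = 0.05042 M

Q₀ = 0.003849 vs Keq = 2.6160e+04 ⇒ Q<K, forward
Step 1:
                    B           J           L
  init        0.03725     0.01327     0.03033
  Δ          -0.03718     0.03718     0.01859
  eq       6.8992e-05     0.05045     0.04892
  solve Keq expr → x = 0.01859; check Q = 2.6160e+04
Then add 0.04396 M of L.
Step 2:
                    B           J           L
  init     6.8992e-05     0.05045     0.09288
  Δ        2.6016e-05 -2.6016e-05 -1.3008e-05
  eq       9.5008e-05     0.05042     0.09287
  solve Keq expr → x = -1.3008e-05; check Q = 2.6160e+04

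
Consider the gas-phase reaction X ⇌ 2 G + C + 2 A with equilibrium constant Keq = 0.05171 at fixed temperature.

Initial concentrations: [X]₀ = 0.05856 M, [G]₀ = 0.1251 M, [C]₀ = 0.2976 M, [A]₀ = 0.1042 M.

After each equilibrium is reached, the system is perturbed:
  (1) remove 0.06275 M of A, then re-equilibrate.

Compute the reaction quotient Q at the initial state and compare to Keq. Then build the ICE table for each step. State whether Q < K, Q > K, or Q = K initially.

Q₀ = 8.6354e-04 vs Keq = 0.05171 ⇒ Q<K, forward
Step 1:
                  X         G         C         A
  init      0.05856    0.1251    0.2976    0.1042
  Δ        -0.04633   0.09267   0.04633   0.09267
  eq        0.01223    0.2178    0.3439    0.1969
  solve Keq expr → x = 0.04633; check Q = 0.05171
Then remove 0.06275 M of A.
Step 2:
                  X         G         C         A
  init      0.01223    0.2178    0.3439    0.1341
  Δ       -0.004966  0.009932  0.004966  0.009932
  eq       0.007259    0.2277    0.3489    0.1441
  solve Keq expr → x = 0.004966; check Q = 0.05171

Q₀ = 8.6354e-04; Q < K (proceeds forward)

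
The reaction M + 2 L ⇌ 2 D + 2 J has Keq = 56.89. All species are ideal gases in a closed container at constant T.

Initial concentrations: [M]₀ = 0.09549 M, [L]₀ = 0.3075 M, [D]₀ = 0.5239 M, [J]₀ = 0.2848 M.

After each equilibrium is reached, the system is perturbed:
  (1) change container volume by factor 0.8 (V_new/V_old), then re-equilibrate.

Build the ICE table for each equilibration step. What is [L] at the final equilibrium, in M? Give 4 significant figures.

[L]_eq = 0.2413 M

Q₀ = 2.466 vs Keq = 56.89 ⇒ Q<K, forward
Step 1:
                   M          L          D          J
  Initial    0.09549     0.3075     0.5239     0.2848
  Change    -0.06066    -0.1213     0.1213     0.1213
  Equil      0.03483     0.1862     0.6452     0.4061
  solve Keq expr → x = 0.06066; check Q = 56.89
Then change container volume by factor 0.8 (V_new/V_old).
Step 2:
                   M          L          D          J
  Initial    0.04353     0.2327     0.8065     0.5077
  Change    0.004315    0.00863   -0.00863   -0.00863
  Equil      0.04785     0.2413     0.7979      0.499
  solve Keq expr → x = -0.004315; check Q = 56.89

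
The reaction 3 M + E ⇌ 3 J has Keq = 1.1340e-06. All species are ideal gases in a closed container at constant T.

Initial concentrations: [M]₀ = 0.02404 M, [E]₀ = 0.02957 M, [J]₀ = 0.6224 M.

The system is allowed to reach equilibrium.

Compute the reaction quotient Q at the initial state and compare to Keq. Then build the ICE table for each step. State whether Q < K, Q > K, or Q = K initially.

Q₀ = 5.8689e+05; Q > K (proceeds reverse)

Q₀ = 5.8689e+05 vs Keq = 1.1340e-06 ⇒ Q>K, reverse
Step 1:
                    M           E           J
  Initial     0.02404     0.02957      0.6224
  Change       0.6183      0.2061     -0.6183
  Equil        0.6423      0.2357    0.004137
  solve Keq expr → x = -0.2061; check Q = 1.1340e-06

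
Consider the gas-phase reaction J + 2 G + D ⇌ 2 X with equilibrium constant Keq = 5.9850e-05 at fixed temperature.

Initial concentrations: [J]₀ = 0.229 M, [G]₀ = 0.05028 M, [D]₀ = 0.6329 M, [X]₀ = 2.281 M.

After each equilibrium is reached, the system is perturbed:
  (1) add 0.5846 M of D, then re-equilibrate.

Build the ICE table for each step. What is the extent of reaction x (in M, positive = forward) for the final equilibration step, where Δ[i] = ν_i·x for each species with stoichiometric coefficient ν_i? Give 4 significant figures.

Q₀ = 1.4200e+04 vs Keq = 5.9850e-05 ⇒ Q>K, reverse
Step 1:
                   J          G          D          X
  Initial      0.229    0.05028     0.6329      2.281
  Change       1.127      2.253      1.127     -2.253
  Equil        1.356      2.304       1.76    0.02753
  solve Keq expr → x = -1.127; check Q = 5.9850e-05
Then add 0.5846 M of D.
Step 2:
                   J          G          D          X
  Initial      1.356      2.304      2.344    0.02753
  Change   -0.002075   -0.00415  -0.002075    0.00415
  Equil        1.354        2.3      2.342    0.03168
  solve Keq expr → x = 0.002075; check Q = 5.9850e-05

x = 0.002075 M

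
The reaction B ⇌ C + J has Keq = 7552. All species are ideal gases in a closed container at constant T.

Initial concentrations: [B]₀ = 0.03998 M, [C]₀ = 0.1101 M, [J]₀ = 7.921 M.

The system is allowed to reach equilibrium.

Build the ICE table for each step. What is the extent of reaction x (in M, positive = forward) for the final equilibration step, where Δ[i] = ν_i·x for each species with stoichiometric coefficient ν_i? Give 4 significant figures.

x = 0.03982 M

Q₀ = 21.81 vs Keq = 7552 ⇒ Q<K, forward
Step 1:
                    B           C           J
  Initial     0.03998      0.1101       7.921
  Change     -0.03982     0.03982     0.03982
  Equil    1.5804e-04      0.1499       7.961
  solve Keq expr → x = 0.03982; check Q = 7552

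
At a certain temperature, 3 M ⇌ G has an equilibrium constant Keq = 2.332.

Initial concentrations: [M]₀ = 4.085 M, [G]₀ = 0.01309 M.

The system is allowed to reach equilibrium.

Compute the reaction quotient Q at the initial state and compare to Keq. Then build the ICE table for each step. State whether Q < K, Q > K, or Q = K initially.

Q₀ = 1.9203e-04; Q < K (proceeds forward)

Q₀ = 1.9203e-04 vs Keq = 2.332 ⇒ Q<K, forward
Step 1:
                  M         G
  Initial     4.085   0.01309
  Change     -3.303     1.101
  Equil      0.7818     1.114
  solve Keq expr → x = 1.101; check Q = 2.332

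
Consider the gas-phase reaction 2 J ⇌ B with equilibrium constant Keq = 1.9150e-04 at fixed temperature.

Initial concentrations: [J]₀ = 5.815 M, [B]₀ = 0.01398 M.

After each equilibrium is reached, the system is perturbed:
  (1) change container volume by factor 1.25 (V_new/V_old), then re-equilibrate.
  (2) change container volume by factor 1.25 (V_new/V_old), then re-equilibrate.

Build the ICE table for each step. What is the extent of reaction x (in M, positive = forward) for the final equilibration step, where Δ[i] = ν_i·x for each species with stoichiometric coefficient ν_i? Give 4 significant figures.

x = -6.6519e-04 M

Q₀ = 4.1344e-04 vs Keq = 1.9150e-04 ⇒ Q>K, reverse
Step 1:
                   J          B
  Initial      5.815    0.01398
  Change     0.01494  -0.007471
  Equil         5.83   0.006509
  solve Keq expr → x = -0.007471; check Q = 1.9150e-04
Then change container volume by factor 1.25 (V_new/V_old).
Step 2:
                   J          B
  Initial      4.664   0.005207
  Change    0.002075  -0.001038
  Equil        4.666   0.004169
  solve Keq expr → x = -0.001038; check Q = 1.9150e-04
Then change container volume by factor 1.25 (V_new/V_old).
Step 3:
                   J          B
  Initial      3.733   0.003335
  Change     0.00133 -6.6519e-04
  Equil        3.734    0.00267
  solve Keq expr → x = -6.6519e-04; check Q = 1.9150e-04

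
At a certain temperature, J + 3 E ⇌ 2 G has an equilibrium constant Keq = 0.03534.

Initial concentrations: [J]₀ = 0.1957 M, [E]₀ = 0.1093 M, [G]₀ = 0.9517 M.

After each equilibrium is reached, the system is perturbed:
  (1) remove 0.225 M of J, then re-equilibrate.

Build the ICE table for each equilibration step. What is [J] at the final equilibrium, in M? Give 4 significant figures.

[J]_eq = 0.3637 M

Q₀ = 3544 vs Keq = 0.03534 ⇒ Q>K, reverse
Step 1:
                   J          E          G
  Initial     0.1957     0.1093     0.9517
  Change      0.3774      1.132    -0.7548
  Equil       0.5731      1.242     0.1969
  solve Keq expr → x = -0.3774; check Q = 0.03534
Then remove 0.225 M of J.
Step 2:
                   J          E          G
  Initial     0.3481      1.242     0.1969
  Change     0.01556    0.04668   -0.03112
  Equil       0.3637      1.288     0.1658
  solve Keq expr → x = -0.01556; check Q = 0.03534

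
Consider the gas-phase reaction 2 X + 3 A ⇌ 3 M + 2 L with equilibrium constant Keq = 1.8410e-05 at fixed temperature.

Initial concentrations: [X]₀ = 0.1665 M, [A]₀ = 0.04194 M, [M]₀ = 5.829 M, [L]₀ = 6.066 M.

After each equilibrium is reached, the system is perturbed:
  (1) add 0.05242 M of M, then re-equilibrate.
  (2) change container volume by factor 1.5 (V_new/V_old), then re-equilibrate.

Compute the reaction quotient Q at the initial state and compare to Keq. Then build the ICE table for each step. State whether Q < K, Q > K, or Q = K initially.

Q₀ = 3.5635e+09 vs Keq = 1.8410e-05 ⇒ Q>K, reverse
Step 1:
                  X         A         M         L
  I          0.1665   0.04194     5.829     6.066
  C           3.745     5.617    -5.617    -3.745
  E           3.911     5.659    0.2116     2.321
  solve Keq expr → x = -1.872; check Q = 1.8410e-05
Then add 0.05242 M of M.
Step 2:
                  X         A         M         L
  I           3.911     5.659     0.264     2.321
  C         0.03168   0.04752  -0.04752  -0.03168
  E           3.943     5.707    0.2165     2.289
  solve Keq expr → x = -0.01584; check Q = 1.8410e-05
Then change container volume by factor 1.5 (V_new/V_old).
Step 3:
                  X         A         M         L
  I           2.629     3.805    0.1443     1.526
  C               0         0         0         0
  E           2.629     3.805    0.1443     1.526
  solve Keq expr → x = 0; check Q = 1.8410e-05

Q₀ = 3.5635e+09; Q > K (proceeds reverse)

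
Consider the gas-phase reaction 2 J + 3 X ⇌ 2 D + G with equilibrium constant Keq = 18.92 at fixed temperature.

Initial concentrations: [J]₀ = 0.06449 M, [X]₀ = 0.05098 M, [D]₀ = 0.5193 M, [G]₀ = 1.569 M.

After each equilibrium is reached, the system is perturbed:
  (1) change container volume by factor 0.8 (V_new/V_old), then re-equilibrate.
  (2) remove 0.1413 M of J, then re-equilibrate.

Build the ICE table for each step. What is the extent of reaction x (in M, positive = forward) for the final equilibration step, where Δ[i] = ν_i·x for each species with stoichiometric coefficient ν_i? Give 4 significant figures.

Q₀ = 7.6785e+05 vs Keq = 18.92 ⇒ Q>K, reverse
Step 1:
                   J          X          D          G
  I          0.06449    0.05098     0.5193      1.569
  C            0.237     0.3555     -0.237    -0.1185
  E           0.3015     0.4065     0.2823       1.45
  solve Keq expr → x = -0.1185; check Q = 18.92
Then change container volume by factor 0.8 (V_new/V_old).
Step 2:
                   J          X          D          G
  I           0.3769     0.5082     0.3528      1.813
  C         -0.02188   -0.03282    0.02188    0.01094
  E            0.355     0.4753     0.3747      1.824
  solve Keq expr → x = 0.01094; check Q = 18.92
Then remove 0.1413 M of J.
Step 3:
                   J          X          D          G
  I           0.2137     0.4753     0.3747      1.824
  C          0.04349    0.06524   -0.04349   -0.02175
  E           0.2572     0.5406     0.3312      1.802
  solve Keq expr → x = -0.02175; check Q = 18.92

x = -0.02175 M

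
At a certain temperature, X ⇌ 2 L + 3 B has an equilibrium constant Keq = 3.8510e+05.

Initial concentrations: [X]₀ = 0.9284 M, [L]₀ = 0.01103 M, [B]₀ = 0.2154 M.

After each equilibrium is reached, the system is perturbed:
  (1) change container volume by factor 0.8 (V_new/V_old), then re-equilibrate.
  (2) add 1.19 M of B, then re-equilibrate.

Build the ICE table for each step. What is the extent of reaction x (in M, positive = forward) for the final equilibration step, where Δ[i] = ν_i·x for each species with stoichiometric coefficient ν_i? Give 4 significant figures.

Q₀ = 1.3096e-06 vs Keq = 3.8510e+05 ⇒ Q<K, forward
Step 1:
                   X          L          B
  Initial     0.9284    0.01103     0.2154
  Change     -0.9282      1.856      2.784
  Equil   2.4444e-04      1.867          3
  solve Keq expr → x = 0.9282; check Q = 3.8510e+05
Then change container volume by factor 0.8 (V_new/V_old).
Step 2:
                   X          L          B
  Initial 3.0556e-04      2.334       3.75
  Change  4.3908e-04 -8.7817e-04  -0.001317
  Equil   7.4464e-04      2.333      3.749
  solve Keq expr → x = -4.3908e-04; check Q = 3.8510e+05
Then add 1.19 M of B.
Step 3:
                   X          L          B
  Initial 7.4464e-04      2.333      4.939
  Change  9.5241e-04  -0.001905  -0.002857
  Equil     0.001697      2.331      4.936
  solve Keq expr → x = -9.5241e-04; check Q = 3.8510e+05

x = -9.5241e-04 M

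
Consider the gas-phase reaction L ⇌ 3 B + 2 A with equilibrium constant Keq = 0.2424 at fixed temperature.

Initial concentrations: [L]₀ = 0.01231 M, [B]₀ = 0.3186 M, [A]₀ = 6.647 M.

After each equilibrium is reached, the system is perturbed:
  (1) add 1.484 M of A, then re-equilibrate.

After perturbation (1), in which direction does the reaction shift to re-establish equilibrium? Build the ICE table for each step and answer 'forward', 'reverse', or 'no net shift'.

Q₀ = 116.1 vs Keq = 0.2424 ⇒ Q>K, reverse
Step 1:
                  L         B         A
  I         0.01231    0.3186     6.647
  C         0.07927   -0.2378   -0.1585
  E         0.09158   0.08079     6.488
  solve Keq expr → x = -0.07927; check Q = 0.2424
Then add 1.484 M of A.
Step 2:
                  L         B         A
  I         0.09158   0.08079     7.972
  C        0.003174 -0.009523 -0.006349
  E         0.09475   0.07127     7.966
  solve Keq expr → x = -0.003174; check Q = 0.2424

Direction: reverse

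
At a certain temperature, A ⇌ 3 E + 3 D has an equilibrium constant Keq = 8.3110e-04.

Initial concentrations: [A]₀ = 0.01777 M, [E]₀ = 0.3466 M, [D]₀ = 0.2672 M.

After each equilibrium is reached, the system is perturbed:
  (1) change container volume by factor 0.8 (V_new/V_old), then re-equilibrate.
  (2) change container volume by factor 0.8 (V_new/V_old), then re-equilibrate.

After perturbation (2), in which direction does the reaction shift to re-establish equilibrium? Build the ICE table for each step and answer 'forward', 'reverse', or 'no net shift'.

Direction: reverse

Q₀ = 0.0447 vs Keq = 8.3110e-04 ⇒ Q>K, reverse
Step 1:
                   A          E          D
  I          0.01777     0.3466     0.2672
  C          0.03779    -0.1134    -0.1134
  E          0.05556     0.2332     0.1538
  solve Keq expr → x = -0.03779; check Q = 8.3110e-04
Then change container volume by factor 0.8 (V_new/V_old).
Step 2:
                   A          E          D
  I          0.06945     0.2915     0.1923
  C          0.01142   -0.03425   -0.03425
  E          0.08087     0.2573      0.158
  solve Keq expr → x = -0.01142; check Q = 8.3110e-04
Then change container volume by factor 0.8 (V_new/V_old).
Step 3:
                   A          E          D
  I           0.1011     0.3216     0.1975
  C          0.01245   -0.03736   -0.03736
  E           0.1135     0.2842     0.1602
  solve Keq expr → x = -0.01245; check Q = 8.3110e-04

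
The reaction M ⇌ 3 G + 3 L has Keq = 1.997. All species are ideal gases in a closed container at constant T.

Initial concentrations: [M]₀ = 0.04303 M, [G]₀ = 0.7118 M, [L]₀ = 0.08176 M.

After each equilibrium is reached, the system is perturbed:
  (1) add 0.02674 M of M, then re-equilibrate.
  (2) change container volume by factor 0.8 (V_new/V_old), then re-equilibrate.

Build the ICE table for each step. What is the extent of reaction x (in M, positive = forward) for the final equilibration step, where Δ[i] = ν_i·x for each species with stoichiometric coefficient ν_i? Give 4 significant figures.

Q₀ = 0.004581 vs Keq = 1.997 ⇒ Q<K, forward
Step 1:
                   M          G          L
  I          0.04303     0.7118    0.08176
  C         -0.04059     0.1218     0.1218
  E         0.002445     0.8336     0.2035
  solve Keq expr → x = 0.04059; check Q = 1.997
Then add 0.02674 M of M.
Step 2:
                   M          G          L
  I          0.02918     0.8336     0.2035
  C         -0.02204    0.06611    0.06611
  E         0.007148     0.8997     0.2696
  solve Keq expr → x = 0.02204; check Q = 1.997
Then change container volume by factor 0.8 (V_new/V_old).
Step 3:
                   M          G          L
  I         0.008934      1.125      0.337
  C          0.01004   -0.03013   -0.03013
  E          0.01898      1.094     0.3069
  solve Keq expr → x = -0.01004; check Q = 1.997

x = -0.01004 M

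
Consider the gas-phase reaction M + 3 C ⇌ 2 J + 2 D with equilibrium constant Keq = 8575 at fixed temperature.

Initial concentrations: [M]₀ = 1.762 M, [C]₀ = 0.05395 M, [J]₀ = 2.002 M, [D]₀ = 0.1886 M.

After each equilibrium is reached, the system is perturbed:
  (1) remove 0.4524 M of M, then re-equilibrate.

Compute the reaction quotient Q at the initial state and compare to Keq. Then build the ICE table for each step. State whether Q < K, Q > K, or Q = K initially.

Q₀ = 515.3; Q < K (proceeds forward)

Q₀ = 515.3 vs Keq = 8575 ⇒ Q<K, forward
Step 1:
                   M          C          J          D
  init         1.762    0.05395      2.002     0.1886
  Δ         -0.01037    -0.0311    0.02073    0.02073
  eq           1.752    0.02285      2.023     0.2093
  solve Keq expr → x = 0.01037; check Q = 8575
Then remove 0.4524 M of M.
Step 2:
                   M          C          J          D
  init         1.299    0.02285      2.023     0.2093
  Δ       7.5164e-04   0.002255  -0.001503  -0.001503
  eq             1.3    0.02511      2.021     0.2078
  solve Keq expr → x = -7.5164e-04; check Q = 8575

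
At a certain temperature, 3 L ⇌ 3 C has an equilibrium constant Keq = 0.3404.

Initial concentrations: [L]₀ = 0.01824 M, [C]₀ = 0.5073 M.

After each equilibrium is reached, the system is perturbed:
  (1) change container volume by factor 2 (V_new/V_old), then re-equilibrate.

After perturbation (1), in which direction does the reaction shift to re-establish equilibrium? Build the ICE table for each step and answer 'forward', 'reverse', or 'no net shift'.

Q₀ = 2.1514e+04 vs Keq = 0.3404 ⇒ Q>K, reverse
Step 1:
                    L           C
  Initial     0.01824      0.5073
  Change       0.2912     -0.2912
  Equil        0.3095      0.2161
  solve Keq expr → x = -0.09707; check Q = 0.3404
Then change container volume by factor 2 (V_new/V_old).
Step 2:
                    L           C
  Initial      0.1547       0.108
  Change            0           0
  Equil        0.1547       0.108
  solve Keq expr → x = 0; check Q = 0.3404

Direction: no net shift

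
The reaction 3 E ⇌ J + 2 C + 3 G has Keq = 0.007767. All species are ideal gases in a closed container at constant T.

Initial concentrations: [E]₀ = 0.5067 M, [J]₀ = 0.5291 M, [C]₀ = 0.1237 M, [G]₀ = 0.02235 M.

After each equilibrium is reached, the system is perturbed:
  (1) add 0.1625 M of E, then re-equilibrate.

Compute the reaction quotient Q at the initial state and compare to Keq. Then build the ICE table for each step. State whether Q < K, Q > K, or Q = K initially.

Q₀ = 6.9480e-07; Q < K (proceeds forward)

Q₀ = 6.9480e-07 vs Keq = 0.007767 ⇒ Q<K, forward
Step 1:
                  E         J         C         G
  init       0.5067    0.5291    0.1237   0.02235
  Δ         -0.1777   0.05925    0.1185    0.1777
  eq          0.329    0.5883    0.2422    0.2001
  solve Keq expr → x = 0.05925; check Q = 0.007767
Then add 0.1625 M of E.
Step 2:
                  E         J         C         G
  init       0.4915    0.5883    0.2422    0.2001
  Δ        -0.04701   0.01567   0.03134   0.04701
  eq         0.4444     0.604    0.2735    0.2471
  solve Keq expr → x = 0.01567; check Q = 0.007767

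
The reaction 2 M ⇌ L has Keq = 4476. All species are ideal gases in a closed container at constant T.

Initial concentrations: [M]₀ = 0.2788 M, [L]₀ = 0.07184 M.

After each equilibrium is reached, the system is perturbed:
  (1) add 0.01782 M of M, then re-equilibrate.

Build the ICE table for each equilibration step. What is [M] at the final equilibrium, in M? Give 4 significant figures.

Q₀ = 0.9242 vs Keq = 4476 ⇒ Q<K, forward
Step 1:
                   M          L
  Initial     0.2788    0.07184
  Change      -0.272      0.136
  Equil     0.006814     0.2078
  solve Keq expr → x = 0.136; check Q = 4476
Then add 0.01782 M of M.
Step 2:
                   M          L
  Initial    0.02463     0.2078
  Change    -0.01768   0.008838
  Equil     0.006958     0.2167
  solve Keq expr → x = 0.008838; check Q = 4476

[M]_eq = 0.006958 M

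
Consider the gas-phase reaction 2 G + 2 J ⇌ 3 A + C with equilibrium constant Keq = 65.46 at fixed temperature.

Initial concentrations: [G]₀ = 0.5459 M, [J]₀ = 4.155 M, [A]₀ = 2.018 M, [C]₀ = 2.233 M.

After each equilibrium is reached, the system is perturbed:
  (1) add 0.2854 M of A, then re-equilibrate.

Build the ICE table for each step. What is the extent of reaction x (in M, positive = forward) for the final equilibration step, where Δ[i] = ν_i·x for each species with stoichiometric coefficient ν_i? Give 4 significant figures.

Q₀ = 3.567 vs Keq = 65.46 ⇒ Q<K, forward
Step 1:
                    G           J           A           C
  init         0.5459       4.155       2.018       2.233
  Δ           -0.3432     -0.3432      0.5148      0.1716
  eq           0.2027       3.812       2.533       2.405
  solve Keq expr → x = 0.1716; check Q = 65.46
Then add 0.2854 M of A.
Step 2:
                    G           J           A           C
  init         0.2027       3.812       2.818       2.405
  Δ           0.02764     0.02764    -0.04145    -0.01382
  eq           0.2303       3.839       2.777       2.391
  solve Keq expr → x = -0.01382; check Q = 65.46

x = -0.01382 M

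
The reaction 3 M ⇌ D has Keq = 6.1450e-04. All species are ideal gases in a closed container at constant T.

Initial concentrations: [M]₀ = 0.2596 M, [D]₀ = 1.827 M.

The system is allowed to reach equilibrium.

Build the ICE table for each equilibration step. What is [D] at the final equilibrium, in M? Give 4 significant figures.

Q₀ = 104.4 vs Keq = 6.1450e-04 ⇒ Q>K, reverse
Step 1:
                    M           D
  I            0.2596       1.827
  C             5.184      -1.728
  E             5.443     0.09911
  solve Keq expr → x = -1.728; check Q = 6.1450e-04

[D]_eq = 0.09911 M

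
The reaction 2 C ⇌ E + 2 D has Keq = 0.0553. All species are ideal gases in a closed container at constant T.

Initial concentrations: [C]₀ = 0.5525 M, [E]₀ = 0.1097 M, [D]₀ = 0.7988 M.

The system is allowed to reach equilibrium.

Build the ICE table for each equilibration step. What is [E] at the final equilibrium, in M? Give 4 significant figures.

Q₀ = 0.2293 vs Keq = 0.0553 ⇒ Q>K, reverse
Step 1:
                    C           E           D
  init         0.5525      0.1097      0.7988
  Δ            0.1144    -0.05719     -0.1144
  eq           0.6669     0.05251      0.6844
  solve Keq expr → x = -0.05719; check Q = 0.0553

[E]_eq = 0.05251 M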